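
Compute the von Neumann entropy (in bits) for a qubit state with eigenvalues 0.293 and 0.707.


S = -p*log2(p) - (1-p)*log2(1-p)
p = 0.2930, 1-p = 0.7070
= -0.2930 * log2(0.2930) - 0.7070 * log2(0.7070)
= -(-0.5189) - (-0.3537)
= 0.8726

0.8726


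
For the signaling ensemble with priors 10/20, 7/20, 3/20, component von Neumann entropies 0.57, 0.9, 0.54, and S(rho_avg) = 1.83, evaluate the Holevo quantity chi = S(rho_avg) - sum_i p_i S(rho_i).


chi = S(rho) - sum_i p_i * S(rho_i)
Weighted entropy = 10/20 * 0.57 + 7/20 * 0.9 + 3/20 * 0.54
= 0.6810
chi = 1.83 - 0.6810
= 1.1490

1.1490


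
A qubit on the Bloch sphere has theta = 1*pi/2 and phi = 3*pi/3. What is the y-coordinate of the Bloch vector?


theta = 1.5708, phi = 3.1416
r_y = sin(theta)*sin(phi) = 1.0000 * 0.0000
r_y = 0.0000

0.0000


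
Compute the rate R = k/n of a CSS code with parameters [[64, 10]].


Code rate R = k/n
= 10/64
= 0.1562

0.1562


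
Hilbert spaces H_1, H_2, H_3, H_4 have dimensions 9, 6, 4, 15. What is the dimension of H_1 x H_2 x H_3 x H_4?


dim(H_1 x H_2 x H_3 x H_4) = 9 * 6 * 4 * 15
= 54 * 4 * 15
= 216 * 15
= 3240

3240


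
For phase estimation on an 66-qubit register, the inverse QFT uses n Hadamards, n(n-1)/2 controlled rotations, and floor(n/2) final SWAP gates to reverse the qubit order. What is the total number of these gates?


Hadamard gates: 66
Controlled rotations: n*(n-1)/2 = 66*65/2 = 2145
SWAP gates: floor(n/2) = floor(66/2) = 33
Total = 66 + 2145 + 33
= 2244

2244


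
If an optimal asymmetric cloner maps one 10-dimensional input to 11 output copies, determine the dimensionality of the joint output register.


Output space = H^(tensor 11) where dim(H) = 10
dim = 10^11
= 100 (after 2 factors)
= 1000 (after 3 factors)
= 10000 (after 4 factors)
= 100000 (after 5 factors)
= 1000000 (after 6 factors)
= 10000000 (after 7 factors)
= 100000000 (after 8 factors)
= 1000000000 (after 9 factors)
= 10000000000 (after 10 factors)
= 100000000000 (after 11 factors)
= 100000000000

100000000000


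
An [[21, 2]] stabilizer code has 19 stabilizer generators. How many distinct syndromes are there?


Each stabilizer generator gives a binary (+1 or -1) measurement outcome.
With 19 independent generators:
Total syndromes = 2^19
= 524288

524288


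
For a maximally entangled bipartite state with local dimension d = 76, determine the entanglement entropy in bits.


For a maximally entangled state in d x d:
S = log2(d) = log2(76)
= 6.2479

6.2479


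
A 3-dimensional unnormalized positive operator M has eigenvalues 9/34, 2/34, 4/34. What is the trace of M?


tr(M) = sum of eigenvalues
= 9/34 + 2/34 + 4/34
= 15/34
= 0.4412

0.4412


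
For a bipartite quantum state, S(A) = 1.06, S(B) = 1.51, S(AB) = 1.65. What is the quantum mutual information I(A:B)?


I(A:B) = S(A) + S(B) - S(AB)
= 1.06 + 1.51 - 1.65
= 0.9200

0.9200


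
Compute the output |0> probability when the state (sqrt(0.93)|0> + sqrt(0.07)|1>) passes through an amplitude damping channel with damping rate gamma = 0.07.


For amplitude damping with parameter gamma on state sqrt(a)|0> + sqrt(b)|1>:
alpha^2 = 0.93, beta^2 = 0.07
P(|0>) = alpha^2 + gamma * beta^2
= 0.93 + 0.07 * 0.07
= 0.93 + 0.0049
= 0.9349

0.9349


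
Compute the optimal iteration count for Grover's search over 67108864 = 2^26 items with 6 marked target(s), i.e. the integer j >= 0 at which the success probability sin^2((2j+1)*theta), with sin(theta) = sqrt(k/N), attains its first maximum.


After j Grover iterations the success probability is P(j) = sin^2((2j+1)*theta), where sin(theta) = sqrt(k/N).
N = 2^26 = 67108864, k = 6
sin(theta) = sqrt(k/N) = 0.0002990099784
theta = arcsin(sqrt(k/N)) = 0.0002990099828 rad
P(j) reaches its first maximum when (2j+1)*theta is as close as possible to pi/2, i.e. j = round(pi/(4*theta) - 1/2).
pi/(4*theta) - 1/2 = 2626.1620
(For comparison, the common estimate pi/4 * sqrt(N/k) = 2626.6621; the exact maximiser is used here.)
Optimal iterations = 2626

2626


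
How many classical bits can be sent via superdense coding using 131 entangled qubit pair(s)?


Superdense coding allows 2 classical bits per shared entangled pair.
131 pair(s) -> 2 * 131 = 262 classical bits

262


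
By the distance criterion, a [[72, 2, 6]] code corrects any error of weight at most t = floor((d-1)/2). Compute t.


Code parameters: [[72, 2, 6]], distance d = 6.
Number of correctable errors = floor((d-1)/2)
= floor((6 - 1)/2)
= floor(5/2)
= 2

2


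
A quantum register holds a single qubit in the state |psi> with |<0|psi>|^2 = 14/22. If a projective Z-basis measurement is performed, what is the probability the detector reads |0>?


|alpha|^2 = 14/22 = 0.6364
|beta|^2 = 1 - 14/22 = 8/22 = 0.3636
P(|0>) = |alpha|^2 = 0.6364

0.6364


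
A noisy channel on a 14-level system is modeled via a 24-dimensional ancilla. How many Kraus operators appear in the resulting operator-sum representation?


Tracing out the environment in an orthonormal basis {|i>_E} gives Kraus operators K_i = <i|_E U |0>_E.
Number of Kraus operators = dim(H_env) = d_env
= 24

24


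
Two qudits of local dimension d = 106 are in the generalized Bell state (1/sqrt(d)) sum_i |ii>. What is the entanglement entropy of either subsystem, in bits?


For a maximally entangled state in d x d:
S = log2(d) = log2(106)
= 6.7279

6.7279


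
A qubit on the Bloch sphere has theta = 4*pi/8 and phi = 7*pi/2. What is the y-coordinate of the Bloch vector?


theta = 1.5708, phi = 10.9956
r_y = sin(theta)*sin(phi) = 1.0000 * -1.0000
r_y = -1.0000

-1.0000


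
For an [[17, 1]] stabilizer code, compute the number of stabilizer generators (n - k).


For an [[n,k]] stabilizer code:
Number of stabilizer generators = n - k
= 17 - 1
= 16

16


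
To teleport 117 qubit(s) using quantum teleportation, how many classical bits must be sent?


Quantum teleportation requires 2 classical bits per qubit teleported.
117 qubit(s) -> 2 * 117 = 234 classical bits

234


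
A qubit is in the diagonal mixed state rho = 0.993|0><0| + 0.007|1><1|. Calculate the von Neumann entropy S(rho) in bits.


S = -p*log2(p) - (1-p)*log2(1-p)
p = 0.9930, 1-p = 0.0070
= -0.9930 * log2(0.9930) - 0.0070 * log2(0.0070)
= -(-0.0101) - (-0.0501)
= 0.0602

0.0602


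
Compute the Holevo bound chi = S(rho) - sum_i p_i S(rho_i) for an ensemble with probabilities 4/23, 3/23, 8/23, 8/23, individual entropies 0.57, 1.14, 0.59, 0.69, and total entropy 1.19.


chi = S(rho) - sum_i p_i * S(rho_i)
Weighted entropy = 4/23 * 0.57 + 3/23 * 1.14 + 8/23 * 0.59 + 8/23 * 0.69
= 0.6930
chi = 1.19 - 0.6930
= 0.4970

0.4970


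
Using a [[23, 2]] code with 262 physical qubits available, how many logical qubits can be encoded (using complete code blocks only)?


Each code block uses 23 physical qubits for 2 logical qubit(s).
Number of complete blocks = floor(262 / 23) = 11
Logical qubits = 11 * 2
= 22

22


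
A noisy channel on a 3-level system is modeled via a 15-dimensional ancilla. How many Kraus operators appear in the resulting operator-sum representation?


Tracing out the environment in an orthonormal basis {|i>_E} gives Kraus operators K_i = <i|_E U |0>_E.
Number of Kraus operators = dim(H_env) = d_env
= 15

15


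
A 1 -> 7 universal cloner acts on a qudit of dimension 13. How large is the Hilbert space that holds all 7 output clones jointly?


Output space = H^(tensor 7) where dim(H) = 13
dim = 13^7
= 169 (after 2 factors)
= 2197 (after 3 factors)
= 28561 (after 4 factors)
= 371293 (after 5 factors)
= 4826809 (after 6 factors)
= 62748517 (after 7 factors)
= 62748517

62748517


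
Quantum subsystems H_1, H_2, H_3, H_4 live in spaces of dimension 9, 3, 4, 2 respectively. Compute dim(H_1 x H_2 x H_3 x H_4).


dim(H_1 x H_2 x H_3 x H_4) = 9 * 3 * 4 * 2
= 27 * 4 * 2
= 108 * 2
= 216

216


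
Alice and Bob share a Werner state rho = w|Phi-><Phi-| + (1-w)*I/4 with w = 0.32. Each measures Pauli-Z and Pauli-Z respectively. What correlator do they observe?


|Phi-> = (|00> - |11>)/sqrt(2)
For the pure Bell state, <Z_A Z_B> = +1 (Bell-state Pauli correlator).
The maximally-mixed part I/4 has tr(I/4 * P tensor P) = 0 for any traceless Pauli P.
So <Z_A Z_B>_rho = w * (+1) + (1 - w) * 0
= 0.32 * (+1)
= 0.3200

0.3200


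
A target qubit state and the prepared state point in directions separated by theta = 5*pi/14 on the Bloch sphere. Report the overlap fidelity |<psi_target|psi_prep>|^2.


For states separated by angle theta on Bloch sphere:
F = cos^2(theta/2)
theta = 5*pi/14 = 1.1220
theta/2 = 0.5610
cos(theta/2) = 0.8467
F = 0.7169

0.7169


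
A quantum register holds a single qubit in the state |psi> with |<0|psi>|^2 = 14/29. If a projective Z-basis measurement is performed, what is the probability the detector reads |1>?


|alpha|^2 = 14/29 = 0.4828
|beta|^2 = 1 - 14/29 = 15/29 = 0.5172
P(|1>) = |beta|^2 = 0.5172

0.5172


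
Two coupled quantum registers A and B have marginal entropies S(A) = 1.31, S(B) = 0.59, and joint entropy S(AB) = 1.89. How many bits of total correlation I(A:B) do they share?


I(A:B) = S(A) + S(B) - S(AB)
= 1.31 + 0.59 - 1.89
= 0.0100

0.0100


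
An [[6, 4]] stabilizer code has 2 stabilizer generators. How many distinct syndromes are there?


Each stabilizer generator gives a binary (+1 or -1) measurement outcome.
With 2 independent generators:
Total syndromes = 2^2
= 4

4


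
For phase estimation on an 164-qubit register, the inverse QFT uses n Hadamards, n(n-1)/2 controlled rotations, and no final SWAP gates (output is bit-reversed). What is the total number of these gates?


Hadamard gates: 164
Controlled rotations: n*(n-1)/2 = 164*163/2 = 13366
SWAP gates: 0 (omitted)
Total = 164 + 13366
= 13530

13530


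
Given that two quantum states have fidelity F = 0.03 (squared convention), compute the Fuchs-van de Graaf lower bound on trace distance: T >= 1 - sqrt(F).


Fuchs-van de Graaf (squared-fidelity convention): 1 - sqrt(F) <= T <= sqrt(1 - F).
Lower bound: T >= 1 - sqrt(F)
sqrt(F) = sqrt(0.03) = 0.1732
T >= 1 - 0.1732
T >= 0.8268

0.8268


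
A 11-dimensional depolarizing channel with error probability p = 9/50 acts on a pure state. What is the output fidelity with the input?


F = (1-p) + p/d
= (1 - 0.1800) + 0.1800/11
= 0.8200 + 0.0164
= 0.8364

0.8364


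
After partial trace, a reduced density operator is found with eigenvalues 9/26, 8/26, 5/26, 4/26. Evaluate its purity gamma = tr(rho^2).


tr(rho^2) = sum of eigenvalues squared
= (9/26)^2 + (8/26)^2 + (5/26)^2 + (4/26)^2
= (81 + 64 + 25 + 16) / 676
= 186/676
= 0.2751

0.2751


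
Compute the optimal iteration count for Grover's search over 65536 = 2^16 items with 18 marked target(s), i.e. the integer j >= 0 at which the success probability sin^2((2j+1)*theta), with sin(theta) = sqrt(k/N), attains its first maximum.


After j Grover iterations the success probability is P(j) = sin^2((2j+1)*theta), where sin(theta) = sqrt(k/N).
N = 2^16 = 65536, k = 18
sin(theta) = sqrt(k/N) = 0.01657281518
theta = arcsin(sqrt(k/N)) = 0.01657357392 rad
P(j) reaches its first maximum when (2j+1)*theta is as close as possible to pi/2, i.e. j = round(pi/(4*theta) - 1/2).
pi/(4*theta) - 1/2 = 46.8886
(For comparison, the common estimate pi/4 * sqrt(N/k) = 47.3908; the exact maximiser is used here.)
Optimal iterations = 47

47


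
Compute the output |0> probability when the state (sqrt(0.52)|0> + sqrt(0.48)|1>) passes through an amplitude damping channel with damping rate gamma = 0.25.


For amplitude damping with parameter gamma on state sqrt(a)|0> + sqrt(b)|1>:
alpha^2 = 0.52, beta^2 = 0.48
P(|0>) = alpha^2 + gamma * beta^2
= 0.52 + 0.25 * 0.48
= 0.52 + 0.1200
= 0.6400

0.6400


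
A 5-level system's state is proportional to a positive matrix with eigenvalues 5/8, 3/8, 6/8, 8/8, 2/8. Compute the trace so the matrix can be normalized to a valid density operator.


tr(M) = sum of eigenvalues
= 5/8 + 3/8 + 6/8 + 8/8 + 2/8
= 24/8
= 3.0000

3.0000


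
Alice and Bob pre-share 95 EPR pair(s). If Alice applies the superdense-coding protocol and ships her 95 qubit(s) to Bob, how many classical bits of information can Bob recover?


Superdense coding allows 2 classical bits per shared entangled pair.
95 pair(s) -> 2 * 95 = 190 classical bits

190


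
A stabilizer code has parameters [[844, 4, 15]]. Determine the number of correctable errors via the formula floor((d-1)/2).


Code parameters: [[844, 4, 15]], distance d = 15.
Number of correctable errors = floor((d-1)/2)
= floor((15 - 1)/2)
= floor(14/2)
= 7

7


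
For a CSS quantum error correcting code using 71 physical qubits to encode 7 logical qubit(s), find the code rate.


Code rate R = k/n
= 7/71
= 0.0986

0.0986


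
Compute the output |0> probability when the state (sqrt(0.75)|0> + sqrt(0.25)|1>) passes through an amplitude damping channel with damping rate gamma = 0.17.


For amplitude damping with parameter gamma on state sqrt(a)|0> + sqrt(b)|1>:
alpha^2 = 0.75, beta^2 = 0.25
P(|0>) = alpha^2 + gamma * beta^2
= 0.75 + 0.17 * 0.25
= 0.75 + 0.0425
= 0.7925

0.7925


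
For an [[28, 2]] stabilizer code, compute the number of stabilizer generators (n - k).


For an [[n,k]] stabilizer code:
Number of stabilizer generators = n - k
= 28 - 2
= 26

26


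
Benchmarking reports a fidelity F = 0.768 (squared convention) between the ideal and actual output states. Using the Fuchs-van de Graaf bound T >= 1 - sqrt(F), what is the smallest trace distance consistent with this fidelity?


Fuchs-van de Graaf (squared-fidelity convention): 1 - sqrt(F) <= T <= sqrt(1 - F).
Lower bound: T >= 1 - sqrt(F)
sqrt(F) = sqrt(0.768) = 0.8764
T >= 1 - 0.8764
T >= 0.1236

0.1236


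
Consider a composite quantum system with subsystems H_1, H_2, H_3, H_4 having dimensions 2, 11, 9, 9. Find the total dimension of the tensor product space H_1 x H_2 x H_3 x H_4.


dim(H_1 x H_2 x H_3 x H_4) = 2 * 11 * 9 * 9
= 22 * 9 * 9
= 198 * 9
= 1782

1782


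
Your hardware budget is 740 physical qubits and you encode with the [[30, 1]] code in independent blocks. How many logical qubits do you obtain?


Each code block uses 30 physical qubits for 1 logical qubit(s).
Number of complete blocks = floor(740 / 30) = 24
Logical qubits = 24 * 1
= 24

24


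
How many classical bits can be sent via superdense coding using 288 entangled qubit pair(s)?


Superdense coding allows 2 classical bits per shared entangled pair.
288 pair(s) -> 2 * 288 = 576 classical bits

576


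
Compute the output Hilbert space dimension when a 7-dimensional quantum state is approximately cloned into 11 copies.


Output space = H^(tensor 11) where dim(H) = 7
dim = 7^11
= 49 (after 2 factors)
= 343 (after 3 factors)
= 2401 (after 4 factors)
= 16807 (after 5 factors)
= 117649 (after 6 factors)
= 823543 (after 7 factors)
= 5764801 (after 8 factors)
= 40353607 (after 9 factors)
= 282475249 (after 10 factors)
= 1977326743 (after 11 factors)
= 1977326743

1977326743


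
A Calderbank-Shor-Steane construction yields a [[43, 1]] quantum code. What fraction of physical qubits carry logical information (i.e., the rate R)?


Code rate R = k/n
= 1/43
= 0.0233

0.0233


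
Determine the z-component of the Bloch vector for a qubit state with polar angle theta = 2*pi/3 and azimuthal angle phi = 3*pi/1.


theta = 2.0944, phi = 9.4248
r_z = cos(theta) = -0.5000

-0.5000


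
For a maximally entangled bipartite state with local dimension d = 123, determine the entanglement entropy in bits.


For a maximally entangled state in d x d:
S = log2(d) = log2(123)
= 6.9425

6.9425


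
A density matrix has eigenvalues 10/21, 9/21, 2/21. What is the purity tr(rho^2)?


tr(rho^2) = sum of eigenvalues squared
= (10/21)^2 + (9/21)^2 + (2/21)^2
= (100 + 81 + 4) / 441
= 185/441
= 0.4195

0.4195


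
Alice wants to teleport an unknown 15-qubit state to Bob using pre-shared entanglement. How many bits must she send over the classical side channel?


Quantum teleportation requires 2 classical bits per qubit teleported.
15 qubit(s) -> 2 * 15 = 30 classical bits

30


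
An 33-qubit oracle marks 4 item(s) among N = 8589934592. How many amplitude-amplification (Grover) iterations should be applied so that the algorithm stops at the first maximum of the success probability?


After j Grover iterations the success probability is P(j) = sin^2((2j+1)*theta), where sin(theta) = sqrt(k/N).
N = 2^33 = 8589934592, k = 4
sin(theta) = sqrt(k/N) = 2.157918644e-05
theta = arcsin(sqrt(k/N)) = 2.157918644e-05 rad
P(j) reaches its first maximum when (2j+1)*theta is as close as possible to pi/2, i.e. j = round(pi/(4*theta) - 1/2).
pi/(4*theta) - 1/2 = 36395.5970
(For comparison, the common estimate pi/4 * sqrt(N/k) = 36396.0970; the exact maximiser is used here.)
Optimal iterations = 36396

36396


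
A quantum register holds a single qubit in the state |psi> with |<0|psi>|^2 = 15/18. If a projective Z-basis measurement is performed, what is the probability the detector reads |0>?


|alpha|^2 = 15/18 = 0.8333
|beta|^2 = 1 - 15/18 = 3/18 = 0.1667
P(|0>) = |alpha|^2 = 0.8333

0.8333


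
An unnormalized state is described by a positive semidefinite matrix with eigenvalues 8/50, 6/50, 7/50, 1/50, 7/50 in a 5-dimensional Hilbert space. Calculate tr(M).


tr(M) = sum of eigenvalues
= 8/50 + 6/50 + 7/50 + 1/50 + 7/50
= 29/50
= 0.5800

0.5800


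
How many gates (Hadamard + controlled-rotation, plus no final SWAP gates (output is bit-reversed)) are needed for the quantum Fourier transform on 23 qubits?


Hadamard gates: 23
Controlled rotations: n*(n-1)/2 = 23*22/2 = 253
SWAP gates: 0 (omitted)
Total = 23 + 253
= 276

276


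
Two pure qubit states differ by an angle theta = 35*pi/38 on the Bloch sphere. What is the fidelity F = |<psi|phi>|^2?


For states separated by angle theta on Bloch sphere:
F = cos^2(theta/2)
theta = 35*pi/38 = 2.8936
theta/2 = 1.4468
cos(theta/2) = 0.1237
F = 0.0153

0.0153


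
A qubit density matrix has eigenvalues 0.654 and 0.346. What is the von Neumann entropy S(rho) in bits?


S = -p*log2(p) - (1-p)*log2(1-p)
p = 0.6540, 1-p = 0.3460
= -0.6540 * log2(0.6540) - 0.3460 * log2(0.3460)
= -(-0.4007) - (-0.5298)
= 0.9304

0.9304


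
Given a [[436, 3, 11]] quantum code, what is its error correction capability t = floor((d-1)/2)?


Code parameters: [[436, 3, 11]], distance d = 11.
Number of correctable errors = floor((d-1)/2)
= floor((11 - 1)/2)
= floor(10/2)
= 5

5


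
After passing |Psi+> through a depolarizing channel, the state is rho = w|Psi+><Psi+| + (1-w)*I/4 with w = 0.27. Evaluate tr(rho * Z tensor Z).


|Psi+> = (|01> + |10>)/sqrt(2)
For the pure Bell state, <Z_A Z_B> = -1 (Bell-state Pauli correlator).
The maximally-mixed part I/4 has tr(I/4 * P tensor P) = 0 for any traceless Pauli P.
So <Z_A Z_B>_rho = w * (-1) + (1 - w) * 0
= 0.27 * (-1)
= -0.2700

-0.2700


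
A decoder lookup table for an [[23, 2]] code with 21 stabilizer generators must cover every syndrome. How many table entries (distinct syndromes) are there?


Each stabilizer generator gives a binary (+1 or -1) measurement outcome.
With 21 independent generators:
Total syndromes = 2^21
= 2097152

2097152


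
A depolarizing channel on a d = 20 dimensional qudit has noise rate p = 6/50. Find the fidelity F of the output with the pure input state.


F = (1-p) + p/d
= (1 - 0.1200) + 0.1200/20
= 0.8800 + 0.0060
= 0.8860

0.8860


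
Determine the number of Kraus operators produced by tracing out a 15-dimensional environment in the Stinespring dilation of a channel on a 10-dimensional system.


Tracing out the environment in an orthonormal basis {|i>_E} gives Kraus operators K_i = <i|_E U |0>_E.
Number of Kraus operators = dim(H_env) = d_env
= 15

15


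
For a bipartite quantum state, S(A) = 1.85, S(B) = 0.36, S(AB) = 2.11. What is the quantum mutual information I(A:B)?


I(A:B) = S(A) + S(B) - S(AB)
= 1.85 + 0.36 - 2.11
= 0.1000

0.1000


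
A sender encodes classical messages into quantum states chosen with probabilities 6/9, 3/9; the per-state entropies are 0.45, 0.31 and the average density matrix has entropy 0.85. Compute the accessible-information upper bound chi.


chi = S(rho) - sum_i p_i * S(rho_i)
Weighted entropy = 6/9 * 0.45 + 3/9 * 0.31
= 0.4033
chi = 0.85 - 0.4033
= 0.4467

0.4467


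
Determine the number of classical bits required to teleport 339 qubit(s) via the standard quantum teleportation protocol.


Quantum teleportation requires 2 classical bits per qubit teleported.
339 qubit(s) -> 2 * 339 = 678 classical bits

678


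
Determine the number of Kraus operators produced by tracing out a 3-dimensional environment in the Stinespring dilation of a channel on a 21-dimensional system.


Tracing out the environment in an orthonormal basis {|i>_E} gives Kraus operators K_i = <i|_E U |0>_E.
Number of Kraus operators = dim(H_env) = d_env
= 3

3


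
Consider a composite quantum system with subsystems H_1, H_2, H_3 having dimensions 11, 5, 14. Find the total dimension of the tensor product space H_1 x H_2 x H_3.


dim(H_1 x H_2 x H_3) = 11 * 5 * 14
= 55 * 14
= 770

770


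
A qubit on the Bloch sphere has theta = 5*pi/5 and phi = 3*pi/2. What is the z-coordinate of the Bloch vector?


theta = 3.1416, phi = 4.7124
r_z = cos(theta) = -1.0000

-1.0000


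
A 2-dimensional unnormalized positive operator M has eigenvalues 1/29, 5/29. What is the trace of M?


tr(M) = sum of eigenvalues
= 1/29 + 5/29
= 6/29
= 0.2069

0.2069


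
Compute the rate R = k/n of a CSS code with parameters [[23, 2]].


Code rate R = k/n
= 2/23
= 0.0870

0.0870


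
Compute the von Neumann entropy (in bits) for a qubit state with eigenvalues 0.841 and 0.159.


S = -p*log2(p) - (1-p)*log2(1-p)
p = 0.8410, 1-p = 0.1590
= -0.8410 * log2(0.8410) - 0.1590 * log2(0.1590)
= -(-0.2101) - (-0.4218)
= 0.6319

0.6319


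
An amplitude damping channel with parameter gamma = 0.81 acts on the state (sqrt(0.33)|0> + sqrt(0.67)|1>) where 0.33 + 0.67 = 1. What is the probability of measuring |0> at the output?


For amplitude damping with parameter gamma on state sqrt(a)|0> + sqrt(b)|1>:
alpha^2 = 0.33, beta^2 = 0.67
P(|0>) = alpha^2 + gamma * beta^2
= 0.33 + 0.81 * 0.67
= 0.33 + 0.5427
= 0.8727

0.8727


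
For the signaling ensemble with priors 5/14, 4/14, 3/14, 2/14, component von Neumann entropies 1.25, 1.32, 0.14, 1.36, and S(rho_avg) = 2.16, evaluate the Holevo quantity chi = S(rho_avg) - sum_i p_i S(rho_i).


chi = S(rho) - sum_i p_i * S(rho_i)
Weighted entropy = 5/14 * 1.25 + 4/14 * 1.32 + 3/14 * 0.14 + 2/14 * 1.36
= 1.0479
chi = 2.16 - 1.0479
= 1.1121

1.1121


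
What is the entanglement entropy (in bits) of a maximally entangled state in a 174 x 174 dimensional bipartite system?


For a maximally entangled state in d x d:
S = log2(d) = log2(174)
= 7.4429

7.4429


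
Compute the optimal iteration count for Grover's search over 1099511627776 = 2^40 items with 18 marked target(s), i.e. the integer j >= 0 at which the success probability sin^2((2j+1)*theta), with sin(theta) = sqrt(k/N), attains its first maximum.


After j Grover iterations the success probability is P(j) = sin^2((2j+1)*theta), where sin(theta) = sqrt(k/N).
N = 2^40 = 1099511627776, k = 18
sin(theta) = sqrt(k/N) = 4.046097457e-06
theta = arcsin(sqrt(k/N)) = 4.046097457e-06 rad
P(j) reaches its first maximum when (2j+1)*theta is as close as possible to pi/2, i.e. j = round(pi/(4*theta) - 1/2).
pi/(4*theta) - 1/2 = 194112.0175
(For comparison, the common estimate pi/4 * sqrt(N/k) = 194112.5175; the exact maximiser is used here.)
Optimal iterations = 194112

194112


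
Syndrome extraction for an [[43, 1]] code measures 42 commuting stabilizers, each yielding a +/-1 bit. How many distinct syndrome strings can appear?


Each stabilizer generator gives a binary (+1 or -1) measurement outcome.
With 42 independent generators:
Total syndromes = 2^42
= 4398046511104

4398046511104


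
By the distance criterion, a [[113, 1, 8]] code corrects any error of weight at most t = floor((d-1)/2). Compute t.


Code parameters: [[113, 1, 8]], distance d = 8.
Number of correctable errors = floor((d-1)/2)
= floor((8 - 1)/2)
= floor(7/2)
= 3

3


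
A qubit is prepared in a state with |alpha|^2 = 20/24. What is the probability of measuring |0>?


|alpha|^2 = 20/24 = 0.8333
|beta|^2 = 1 - 20/24 = 4/24 = 0.1667
P(|0>) = |alpha|^2 = 0.8333

0.8333


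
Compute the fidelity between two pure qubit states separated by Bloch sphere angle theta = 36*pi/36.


For states separated by angle theta on Bloch sphere:
F = cos^2(theta/2)
theta = 36*pi/36 = 3.1416
theta/2 = 1.5708
cos(theta/2) = 0.0000
F = 0.0000

0.0000


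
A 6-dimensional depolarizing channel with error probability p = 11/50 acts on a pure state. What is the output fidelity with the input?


F = (1-p) + p/d
= (1 - 0.2200) + 0.2200/6
= 0.7800 + 0.0367
= 0.8167

0.8167


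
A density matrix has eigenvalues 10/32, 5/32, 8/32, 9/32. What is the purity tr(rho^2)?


tr(rho^2) = sum of eigenvalues squared
= (10/32)^2 + (5/32)^2 + (8/32)^2 + (9/32)^2
= (100 + 25 + 64 + 81) / 1024
= 270/1024
= 0.2637

0.2637


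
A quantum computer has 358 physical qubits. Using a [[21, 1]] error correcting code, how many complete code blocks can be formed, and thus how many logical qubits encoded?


Each code block uses 21 physical qubits for 1 logical qubit(s).
Number of complete blocks = floor(358 / 21) = 17
Logical qubits = 17 * 1
= 17

17


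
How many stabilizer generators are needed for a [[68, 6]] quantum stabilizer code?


For an [[n,k]] stabilizer code:
Number of stabilizer generators = n - k
= 68 - 6
= 62

62


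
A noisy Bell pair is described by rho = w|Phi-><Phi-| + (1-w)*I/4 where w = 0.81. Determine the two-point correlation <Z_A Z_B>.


|Phi-> = (|00> - |11>)/sqrt(2)
For the pure Bell state, <Z_A Z_B> = +1 (Bell-state Pauli correlator).
The maximally-mixed part I/4 has tr(I/4 * P tensor P) = 0 for any traceless Pauli P.
So <Z_A Z_B>_rho = w * (+1) + (1 - w) * 0
= 0.81 * (+1)
= 0.8100

0.8100


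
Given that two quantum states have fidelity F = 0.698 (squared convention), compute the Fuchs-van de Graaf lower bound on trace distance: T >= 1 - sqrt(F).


Fuchs-van de Graaf (squared-fidelity convention): 1 - sqrt(F) <= T <= sqrt(1 - F).
Lower bound: T >= 1 - sqrt(F)
sqrt(F) = sqrt(0.698) = 0.8355
T >= 1 - 0.8355
T >= 0.1645

0.1645


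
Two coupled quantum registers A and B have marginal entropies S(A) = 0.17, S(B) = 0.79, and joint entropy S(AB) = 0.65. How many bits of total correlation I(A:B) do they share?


I(A:B) = S(A) + S(B) - S(AB)
= 0.17 + 0.79 - 0.65
= 0.3100

0.3100


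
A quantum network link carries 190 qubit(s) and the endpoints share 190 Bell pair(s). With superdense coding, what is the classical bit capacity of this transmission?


Superdense coding allows 2 classical bits per shared entangled pair.
190 pair(s) -> 2 * 190 = 380 classical bits

380


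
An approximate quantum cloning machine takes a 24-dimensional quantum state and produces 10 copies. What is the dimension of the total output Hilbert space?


Output space = H^(tensor 10) where dim(H) = 24
dim = 24^10
= 576 (after 2 factors)
= 13824 (after 3 factors)
= 331776 (after 4 factors)
= 7962624 (after 5 factors)
= 191102976 (after 6 factors)
= 4586471424 (after 7 factors)
= 110075314176 (after 8 factors)
= 2641807540224 (after 9 factors)
= 63403380965376 (after 10 factors)
= 63403380965376

63403380965376


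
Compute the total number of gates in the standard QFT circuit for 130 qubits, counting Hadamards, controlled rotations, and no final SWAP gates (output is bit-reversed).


Hadamard gates: 130
Controlled rotations: n*(n-1)/2 = 130*129/2 = 8385
SWAP gates: 0 (omitted)
Total = 130 + 8385
= 8515

8515


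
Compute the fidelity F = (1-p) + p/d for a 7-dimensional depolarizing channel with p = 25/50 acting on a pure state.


F = (1-p) + p/d
= (1 - 0.5000) + 0.5000/7
= 0.5000 + 0.0714
= 0.5714

0.5714


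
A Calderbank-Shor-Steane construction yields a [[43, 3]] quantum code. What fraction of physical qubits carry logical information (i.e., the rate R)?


Code rate R = k/n
= 3/43
= 0.0698

0.0698


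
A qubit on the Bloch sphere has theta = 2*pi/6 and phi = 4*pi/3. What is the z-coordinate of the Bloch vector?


theta = 1.0472, phi = 4.1888
r_z = cos(theta) = 0.5000

0.5000


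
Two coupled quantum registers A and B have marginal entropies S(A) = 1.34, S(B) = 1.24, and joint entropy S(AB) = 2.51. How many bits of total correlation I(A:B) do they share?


I(A:B) = S(A) + S(B) - S(AB)
= 1.34 + 1.24 - 2.51
= 0.0700

0.0700


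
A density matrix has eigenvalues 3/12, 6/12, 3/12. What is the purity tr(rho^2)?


tr(rho^2) = sum of eigenvalues squared
= (3/12)^2 + (6/12)^2 + (3/12)^2
= (9 + 36 + 9) / 144
= 54/144
= 0.3750

0.3750


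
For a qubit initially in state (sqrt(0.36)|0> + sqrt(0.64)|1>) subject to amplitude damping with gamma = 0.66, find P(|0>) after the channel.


For amplitude damping with parameter gamma on state sqrt(a)|0> + sqrt(b)|1>:
alpha^2 = 0.36, beta^2 = 0.64
P(|0>) = alpha^2 + gamma * beta^2
= 0.36 + 0.66 * 0.64
= 0.36 + 0.4224
= 0.7824

0.7824


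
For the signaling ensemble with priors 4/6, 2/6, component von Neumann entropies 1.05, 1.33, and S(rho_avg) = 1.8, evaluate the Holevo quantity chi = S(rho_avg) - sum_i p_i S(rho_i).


chi = S(rho) - sum_i p_i * S(rho_i)
Weighted entropy = 4/6 * 1.05 + 2/6 * 1.33
= 1.1433
chi = 1.8 - 1.1433
= 0.6567

0.6567


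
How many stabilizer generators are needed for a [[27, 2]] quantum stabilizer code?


For an [[n,k]] stabilizer code:
Number of stabilizer generators = n - k
= 27 - 2
= 25

25


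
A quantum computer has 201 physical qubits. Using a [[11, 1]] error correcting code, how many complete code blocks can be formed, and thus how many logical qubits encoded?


Each code block uses 11 physical qubits for 1 logical qubit(s).
Number of complete blocks = floor(201 / 11) = 18
Logical qubits = 18 * 1
= 18

18


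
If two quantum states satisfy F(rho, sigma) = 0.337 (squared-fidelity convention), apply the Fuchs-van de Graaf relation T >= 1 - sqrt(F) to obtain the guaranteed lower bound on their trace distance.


Fuchs-van de Graaf (squared-fidelity convention): 1 - sqrt(F) <= T <= sqrt(1 - F).
Lower bound: T >= 1 - sqrt(F)
sqrt(F) = sqrt(0.337) = 0.5805
T >= 1 - 0.5805
T >= 0.4195

0.4195


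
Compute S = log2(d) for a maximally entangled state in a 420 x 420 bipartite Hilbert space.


For a maximally entangled state in d x d:
S = log2(d) = log2(420)
= 8.7142

8.7142


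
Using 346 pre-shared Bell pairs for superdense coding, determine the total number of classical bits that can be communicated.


Superdense coding allows 2 classical bits per shared entangled pair.
346 pair(s) -> 2 * 346 = 692 classical bits

692


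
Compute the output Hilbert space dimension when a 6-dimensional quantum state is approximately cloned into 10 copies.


Output space = H^(tensor 10) where dim(H) = 6
dim = 6^10
= 36 (after 2 factors)
= 216 (after 3 factors)
= 1296 (after 4 factors)
= 7776 (after 5 factors)
= 46656 (after 6 factors)
= 279936 (after 7 factors)
= 1679616 (after 8 factors)
= 10077696 (after 9 factors)
= 60466176 (after 10 factors)
= 60466176

60466176


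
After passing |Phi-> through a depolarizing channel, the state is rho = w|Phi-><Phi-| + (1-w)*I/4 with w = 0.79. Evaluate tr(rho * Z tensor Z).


|Phi-> = (|00> - |11>)/sqrt(2)
For the pure Bell state, <Z_A Z_B> = +1 (Bell-state Pauli correlator).
The maximally-mixed part I/4 has tr(I/4 * P tensor P) = 0 for any traceless Pauli P.
So <Z_A Z_B>_rho = w * (+1) + (1 - w) * 0
= 0.79 * (+1)
= 0.7900

0.7900


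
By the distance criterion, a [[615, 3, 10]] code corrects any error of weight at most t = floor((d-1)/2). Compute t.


Code parameters: [[615, 3, 10]], distance d = 10.
Number of correctable errors = floor((d-1)/2)
= floor((10 - 1)/2)
= floor(9/2)
= 4

4


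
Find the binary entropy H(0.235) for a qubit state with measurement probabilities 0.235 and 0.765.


S = -p*log2(p) - (1-p)*log2(1-p)
p = 0.2350, 1-p = 0.7650
= -0.2350 * log2(0.2350) - 0.7650 * log2(0.7650)
= -(-0.4910) - (-0.2956)
= 0.7866

0.7866


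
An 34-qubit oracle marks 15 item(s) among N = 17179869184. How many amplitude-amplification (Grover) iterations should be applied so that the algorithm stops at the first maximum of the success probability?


After j Grover iterations the success probability is P(j) = sin^2((2j+1)*theta), where sin(theta) = sqrt(k/N).
N = 2^34 = 17179869184, k = 15
sin(theta) = sqrt(k/N) = 2.954851796e-05
theta = arcsin(sqrt(k/N)) = 2.954851797e-05 rad
P(j) reaches its first maximum when (2j+1)*theta is as close as possible to pi/2, i.e. j = round(pi/(4*theta) - 1/2).
pi/(4*theta) - 1/2 = 26579.4511
(For comparison, the common estimate pi/4 * sqrt(N/k) = 26579.9511; the exact maximiser is used here.)
Optimal iterations = 26579

26579


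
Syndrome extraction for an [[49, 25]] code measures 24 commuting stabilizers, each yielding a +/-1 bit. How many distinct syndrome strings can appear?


Each stabilizer generator gives a binary (+1 or -1) measurement outcome.
With 24 independent generators:
Total syndromes = 2^24
= 16777216

16777216


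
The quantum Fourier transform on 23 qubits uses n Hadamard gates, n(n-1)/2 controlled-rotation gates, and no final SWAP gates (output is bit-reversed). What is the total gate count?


Hadamard gates: 23
Controlled rotations: n*(n-1)/2 = 23*22/2 = 253
SWAP gates: 0 (omitted)
Total = 23 + 253
= 276

276


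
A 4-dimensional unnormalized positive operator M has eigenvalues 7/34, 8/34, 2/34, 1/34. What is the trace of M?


tr(M) = sum of eigenvalues
= 7/34 + 8/34 + 2/34 + 1/34
= 18/34
= 0.5294

0.5294


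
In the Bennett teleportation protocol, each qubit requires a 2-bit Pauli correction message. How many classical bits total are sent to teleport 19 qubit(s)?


Quantum teleportation requires 2 classical bits per qubit teleported.
19 qubit(s) -> 2 * 19 = 38 classical bits

38


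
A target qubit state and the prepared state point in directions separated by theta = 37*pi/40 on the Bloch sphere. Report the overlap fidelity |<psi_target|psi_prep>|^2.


For states separated by angle theta on Bloch sphere:
F = cos^2(theta/2)
theta = 37*pi/40 = 2.9060
theta/2 = 1.4530
cos(theta/2) = 0.1175
F = 0.0138

0.0138


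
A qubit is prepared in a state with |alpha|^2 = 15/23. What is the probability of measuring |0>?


|alpha|^2 = 15/23 = 0.6522
|beta|^2 = 1 - 15/23 = 8/23 = 0.3478
P(|0>) = |alpha|^2 = 0.6522

0.6522


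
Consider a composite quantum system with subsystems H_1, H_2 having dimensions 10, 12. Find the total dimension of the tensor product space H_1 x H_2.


dim(H_1 x H_2) = 10 * 12
= 120

120


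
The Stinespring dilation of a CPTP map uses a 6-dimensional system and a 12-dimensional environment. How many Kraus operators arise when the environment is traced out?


Tracing out the environment in an orthonormal basis {|i>_E} gives Kraus operators K_i = <i|_E U |0>_E.
Number of Kraus operators = dim(H_env) = d_env
= 12

12


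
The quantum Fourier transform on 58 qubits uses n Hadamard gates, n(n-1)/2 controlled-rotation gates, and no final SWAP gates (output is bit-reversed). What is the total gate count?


Hadamard gates: 58
Controlled rotations: n*(n-1)/2 = 58*57/2 = 1653
SWAP gates: 0 (omitted)
Total = 58 + 1653
= 1711

1711


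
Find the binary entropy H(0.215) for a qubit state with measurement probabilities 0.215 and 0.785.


S = -p*log2(p) - (1-p)*log2(1-p)
p = 0.2150, 1-p = 0.7850
= -0.2150 * log2(0.2150) - 0.7850 * log2(0.7850)
= -(-0.4768) - (-0.2741)
= 0.7509

0.7509


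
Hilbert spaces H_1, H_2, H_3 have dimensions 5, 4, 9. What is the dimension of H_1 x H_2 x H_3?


dim(H_1 x H_2 x H_3) = 5 * 4 * 9
= 20 * 9
= 180

180


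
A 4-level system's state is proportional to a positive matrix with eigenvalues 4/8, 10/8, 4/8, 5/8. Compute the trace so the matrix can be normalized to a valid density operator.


tr(M) = sum of eigenvalues
= 4/8 + 10/8 + 4/8 + 5/8
= 23/8
= 2.8750

2.8750


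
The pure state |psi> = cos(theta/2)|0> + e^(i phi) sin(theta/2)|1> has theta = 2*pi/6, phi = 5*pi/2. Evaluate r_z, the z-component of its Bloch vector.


theta = 1.0472, phi = 7.8540
r_z = cos(theta) = 0.5000

0.5000


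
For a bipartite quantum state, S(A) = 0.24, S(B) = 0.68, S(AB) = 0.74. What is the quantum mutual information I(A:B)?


I(A:B) = S(A) + S(B) - S(AB)
= 0.24 + 0.68 - 0.74
= 0.1800

0.1800


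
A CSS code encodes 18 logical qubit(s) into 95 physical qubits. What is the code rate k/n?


Code rate R = k/n
= 18/95
= 0.1895

0.1895


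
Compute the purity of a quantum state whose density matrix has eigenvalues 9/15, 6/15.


tr(rho^2) = sum of eigenvalues squared
= (9/15)^2 + (6/15)^2
= (81 + 36) / 225
= 117/225
= 0.5200

0.5200


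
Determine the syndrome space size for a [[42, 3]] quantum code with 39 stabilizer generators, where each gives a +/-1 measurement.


Each stabilizer generator gives a binary (+1 or -1) measurement outcome.
With 39 independent generators:
Total syndromes = 2^39
= 549755813888

549755813888


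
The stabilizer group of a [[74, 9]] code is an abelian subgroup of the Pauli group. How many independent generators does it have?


For an [[n,k]] stabilizer code:
Number of stabilizer generators = n - k
= 74 - 9
= 65

65


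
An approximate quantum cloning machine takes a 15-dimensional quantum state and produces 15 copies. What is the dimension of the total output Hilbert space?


Output space = H^(tensor 15) where dim(H) = 15
dim = 15^15
= 225 (after 2 factors)
= 3375 (after 3 factors)
= 50625 (after 4 factors)
= 759375 (after 5 factors)
= 11390625 (after 6 factors)
= 170859375 (after 7 factors)
= 2562890625 (after 8 factors)
= 38443359375 (after 9 factors)
= 576650390625 (after 10 factors)
= 8649755859375 (after 11 factors)
= 129746337890625 (after 12 factors)
= 1946195068359375 (after 13 factors)
= 29192926025390625 (after 14 factors)
= 437893890380859375 (after 15 factors)
= 437893890380859375

437893890380859375


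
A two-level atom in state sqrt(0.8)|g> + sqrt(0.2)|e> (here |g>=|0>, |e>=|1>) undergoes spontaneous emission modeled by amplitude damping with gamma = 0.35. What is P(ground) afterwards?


For amplitude damping with parameter gamma on state sqrt(a)|0> + sqrt(b)|1>:
alpha^2 = 0.8, beta^2 = 0.2
P(|0>) = alpha^2 + gamma * beta^2
= 0.8 + 0.35 * 0.2
= 0.8 + 0.0700
= 0.8700

0.8700


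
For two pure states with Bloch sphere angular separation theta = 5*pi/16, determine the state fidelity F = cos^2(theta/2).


For states separated by angle theta on Bloch sphere:
F = cos^2(theta/2)
theta = 5*pi/16 = 0.9817
theta/2 = 0.4909
cos(theta/2) = 0.8819
F = 0.7778

0.7778


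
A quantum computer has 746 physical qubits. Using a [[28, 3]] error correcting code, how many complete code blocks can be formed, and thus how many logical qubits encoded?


Each code block uses 28 physical qubits for 3 logical qubit(s).
Number of complete blocks = floor(746 / 28) = 26
Logical qubits = 26 * 3
= 78

78


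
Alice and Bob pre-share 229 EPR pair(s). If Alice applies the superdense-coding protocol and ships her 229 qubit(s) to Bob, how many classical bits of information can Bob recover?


Superdense coding allows 2 classical bits per shared entangled pair.
229 pair(s) -> 2 * 229 = 458 classical bits

458


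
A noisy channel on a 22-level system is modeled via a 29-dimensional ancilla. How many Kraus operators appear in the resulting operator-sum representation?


Tracing out the environment in an orthonormal basis {|i>_E} gives Kraus operators K_i = <i|_E U |0>_E.
Number of Kraus operators = dim(H_env) = d_env
= 29

29
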